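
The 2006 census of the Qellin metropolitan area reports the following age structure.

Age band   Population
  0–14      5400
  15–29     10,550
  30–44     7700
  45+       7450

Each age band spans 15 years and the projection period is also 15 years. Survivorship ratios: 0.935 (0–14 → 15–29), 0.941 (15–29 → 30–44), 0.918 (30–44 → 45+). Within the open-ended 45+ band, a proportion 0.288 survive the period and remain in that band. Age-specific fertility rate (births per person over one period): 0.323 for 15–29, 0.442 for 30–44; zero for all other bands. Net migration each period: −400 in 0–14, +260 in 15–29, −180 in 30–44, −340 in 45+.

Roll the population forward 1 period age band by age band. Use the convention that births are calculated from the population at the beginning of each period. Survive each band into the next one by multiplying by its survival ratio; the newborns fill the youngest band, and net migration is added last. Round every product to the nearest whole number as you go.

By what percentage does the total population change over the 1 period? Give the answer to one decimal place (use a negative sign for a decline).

-2.4

Call the groups 1 to 4, youngest first.
[period 1]
Births: 10550 × 0.323 = 3408  |  7700 × 0.442 = 3403 — total 6811
Group 2: 5400 × 0.935 = 5049
Group 3: 10550 × 0.941 = 9928
Group 4: 7700 × 0.918 + 7450 × 0.288 = 7069 + 2146 = 9215
Net migration: Group 1 − 400 → 6411; Group 2 + 260 → 5309; Group 3 − 180 → 9748; Group 4 − 340 → 8875
End of period: [6411, 5309, 9748, 8875]
Total: 31100 → 30343; change = -757; percentage change = -2.4%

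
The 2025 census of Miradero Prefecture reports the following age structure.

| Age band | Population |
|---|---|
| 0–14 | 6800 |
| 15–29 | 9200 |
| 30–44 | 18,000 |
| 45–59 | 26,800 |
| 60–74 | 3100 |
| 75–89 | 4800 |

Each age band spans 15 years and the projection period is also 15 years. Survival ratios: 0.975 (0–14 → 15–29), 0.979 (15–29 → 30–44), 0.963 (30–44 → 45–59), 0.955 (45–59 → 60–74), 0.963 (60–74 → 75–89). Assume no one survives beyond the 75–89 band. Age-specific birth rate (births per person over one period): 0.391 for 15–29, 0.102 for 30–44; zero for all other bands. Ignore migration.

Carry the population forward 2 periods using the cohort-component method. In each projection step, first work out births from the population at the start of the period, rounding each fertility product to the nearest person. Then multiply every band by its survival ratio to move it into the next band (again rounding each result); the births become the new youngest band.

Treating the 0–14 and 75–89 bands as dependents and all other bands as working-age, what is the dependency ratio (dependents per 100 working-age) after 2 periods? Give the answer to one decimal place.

Let band 1 be 0–14 through band 6 = 75–89.
Period 1:
Births: 9200 * 0.391 = 3597, 18000 * 0.102 = 1836 → 5433
Band 2: 6800 * 0.975 = 6630
Band 3: 9200 * 0.979 = 9007
Band 4: 18000 * 0.963 = 17334
Band 5: 26800 * 0.955 = 25594
Band 6: 3100 * 0.963 = 2985
Giving 5433 / 6630 / 9007 / 17334 / 25594 / 2985.
Period 2:
Births: 6630 * 0.391 = 2592, 9007 * 0.102 = 919 → 3511
Band 2: 5433 * 0.975 = 5297
Band 3: 6630 * 0.979 = 6491
Band 4: 9007 * 0.963 = 8674
Band 5: 17334 * 0.955 = 16554
Band 6: 25594 * 0.963 = 24647
Giving 3511 / 5297 / 6491 / 8674 / 16554 / 24647.
Dependents (band 0–14 + band 75–89) = 3511 + 24647 = 28158; working-age = 37016; ratio = 28158/37016 × 100 = 76.1

76.1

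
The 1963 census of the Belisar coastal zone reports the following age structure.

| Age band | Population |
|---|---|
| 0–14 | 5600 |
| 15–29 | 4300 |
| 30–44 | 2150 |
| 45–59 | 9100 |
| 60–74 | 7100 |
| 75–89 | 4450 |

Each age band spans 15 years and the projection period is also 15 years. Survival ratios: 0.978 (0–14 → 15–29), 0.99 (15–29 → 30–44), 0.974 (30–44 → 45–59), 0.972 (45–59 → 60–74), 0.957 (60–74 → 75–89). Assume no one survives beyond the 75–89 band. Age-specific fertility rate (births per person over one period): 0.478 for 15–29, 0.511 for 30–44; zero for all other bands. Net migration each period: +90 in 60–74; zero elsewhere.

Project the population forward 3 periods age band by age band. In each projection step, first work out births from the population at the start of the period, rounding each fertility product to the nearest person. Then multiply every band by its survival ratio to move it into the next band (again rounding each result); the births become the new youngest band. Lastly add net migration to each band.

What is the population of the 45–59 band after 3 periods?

5281

[period 1]
Births: 4300 * 0.478 = 2055  |  2150 * 0.511 = 1099 — total 3154
15–29: 5600 * 0.978 = 5477
30–44: 4300 * 0.99 = 4257
45–59: 2150 * 0.974 = 2094
60–74: 9100 * 0.972 = 8845
75–89: 7100 * 0.957 = 6795
Net migration: 60–74 + 90 → 8935
→ [3154, 5477, 4257, 2094, 8935, 6795]
[period 2]
Births: 5477 * 0.478 = 2618  |  4257 * 0.511 = 2175 — total 4793
15–29: 3154 * 0.978 = 3085
30–44: 5477 * 0.99 = 5422
45–59: 4257 * 0.974 = 4146
60–74: 2094 * 0.972 = 2035
75–89: 8935 * 0.957 = 8551
Net migration: 60–74 + 90 → 2125
→ [4793, 3085, 5422, 4146, 2125, 8551]
[period 3]
Births: 3085 * 0.478 = 1475  |  5422 * 0.511 = 2771 — total 4246
15–29: 4793 * 0.978 = 4688
30–44: 3085 * 0.99 = 3054
45–59: 5422 * 0.974 = 5281
60–74: 4146 * 0.972 = 4030
75–89: 2125 * 0.957 = 2034
Net migration: 60–74 + 90 → 4120
→ [4246, 4688, 3054, 5281, 4120, 2034]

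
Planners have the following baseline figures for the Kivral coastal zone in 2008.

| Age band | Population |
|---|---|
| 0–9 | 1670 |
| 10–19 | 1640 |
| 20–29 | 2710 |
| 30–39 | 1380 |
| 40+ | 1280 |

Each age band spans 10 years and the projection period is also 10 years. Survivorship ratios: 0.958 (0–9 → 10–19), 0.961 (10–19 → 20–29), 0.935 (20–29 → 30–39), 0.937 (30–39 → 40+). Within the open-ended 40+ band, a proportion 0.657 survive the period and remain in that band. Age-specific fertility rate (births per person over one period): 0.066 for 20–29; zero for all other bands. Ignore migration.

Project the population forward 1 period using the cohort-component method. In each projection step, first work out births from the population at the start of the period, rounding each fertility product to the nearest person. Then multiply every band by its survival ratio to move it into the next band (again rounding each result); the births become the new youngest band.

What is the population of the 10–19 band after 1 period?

1600

[period 1]
Births: 2710 * 0.066 = 179
10–19: 1670 * 0.958 = 1600
20–29: 1640 * 0.961 = 1576
30–39: 2710 * 0.935 = 2534
40+: 1380 * 0.937 + 1280 * 0.657 = 1293 + 841 = 2134
Population now: 0–9=179, 10–19=1600, 20–29=1576, 30–39=2534, 40+=2134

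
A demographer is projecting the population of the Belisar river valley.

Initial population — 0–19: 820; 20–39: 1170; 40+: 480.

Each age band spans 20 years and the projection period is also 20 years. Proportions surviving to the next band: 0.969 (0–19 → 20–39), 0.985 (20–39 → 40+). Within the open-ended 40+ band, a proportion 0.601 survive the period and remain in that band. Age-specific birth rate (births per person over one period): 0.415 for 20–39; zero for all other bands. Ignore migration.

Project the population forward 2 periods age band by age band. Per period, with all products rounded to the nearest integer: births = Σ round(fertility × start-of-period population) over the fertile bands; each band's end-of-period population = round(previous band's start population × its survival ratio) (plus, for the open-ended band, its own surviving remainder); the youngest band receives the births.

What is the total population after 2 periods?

Numbering the groups 1..3 from youngest to oldest:
— Period 1 —
Births: 1170 × 0.415 = 486
Group 2: 820 × 0.969 = 795
Group 3: 1170 × 0.985 + 480 × 0.601 = 1152 + 288 = 1440
End of period: [486, 795, 1440]
— Period 2 —
Births: 795 × 0.415 = 330
Group 2: 486 × 0.969 = 471
Group 3: 795 × 0.985 + 1440 × 0.601 = 783 + 865 = 1648
End of period: [330, 471, 1648]
Total after period 2: 330 + 471 + 1648 = 2449

2449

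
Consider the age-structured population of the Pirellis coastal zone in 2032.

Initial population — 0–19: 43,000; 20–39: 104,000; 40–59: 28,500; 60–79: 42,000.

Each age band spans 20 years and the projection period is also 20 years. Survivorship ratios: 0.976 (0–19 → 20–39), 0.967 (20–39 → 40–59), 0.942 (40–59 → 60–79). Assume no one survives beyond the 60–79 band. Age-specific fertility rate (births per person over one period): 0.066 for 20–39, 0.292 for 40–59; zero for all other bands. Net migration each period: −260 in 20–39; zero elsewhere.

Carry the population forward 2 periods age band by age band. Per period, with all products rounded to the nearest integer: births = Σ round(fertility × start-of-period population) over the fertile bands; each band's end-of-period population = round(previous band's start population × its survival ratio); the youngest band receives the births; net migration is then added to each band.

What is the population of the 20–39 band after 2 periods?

[period 1]
Births: 104000 * 0.066 = 6864  |  28500 * 0.292 = 8322 → total 15186
20–39: 43000 * 0.976 = 41968
40–59: 104000 * 0.967 = 100568
60–79: 28500 * 0.942 = 26847
Net migration: 20–39 − 260 → 41708
Population now: 0–19=15186, 20–39=41708, 40–59=100568, 60–79=26847
[period 2]
Births: 41708 * 0.066 = 2753  |  100568 * 0.292 = 29366 → total 32119
20–39: 15186 * 0.976 = 14822
40–59: 41708 * 0.967 = 40332
60–79: 100568 * 0.942 = 94735
Net migration: 20–39 − 260 → 14562
Population now: 0–19=32119, 20–39=14562, 40–59=40332, 60–79=94735

14562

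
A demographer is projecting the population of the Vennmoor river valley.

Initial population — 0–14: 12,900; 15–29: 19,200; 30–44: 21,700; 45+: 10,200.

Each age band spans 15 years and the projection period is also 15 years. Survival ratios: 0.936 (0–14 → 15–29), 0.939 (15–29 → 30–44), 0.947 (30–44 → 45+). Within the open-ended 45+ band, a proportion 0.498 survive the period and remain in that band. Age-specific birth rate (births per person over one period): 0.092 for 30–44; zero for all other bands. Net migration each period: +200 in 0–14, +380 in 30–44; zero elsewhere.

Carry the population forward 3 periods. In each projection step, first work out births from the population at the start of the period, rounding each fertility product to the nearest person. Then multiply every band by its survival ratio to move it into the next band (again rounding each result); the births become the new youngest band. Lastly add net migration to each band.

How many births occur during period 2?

1694

Period 1:
Births: 21700 * 0.092 = 1996
15–29: 12900 * 0.936 = 12074
30–44: 19200 * 0.939 = 18029
45+: 21700 * 0.947 + 10200 * 0.498 = 20550 + 5080 = 25630
Net migration: 0–14 + 200 → 2196; 30–44 + 380 → 18409
Giving 2196 / 12074 / 18409 / 25630.
Period 2:
Births: 18409 * 0.092 = 1694
15–29: 2196 * 0.936 = 2055
30–44: 12074 * 0.939 = 11337
45+: 18409 * 0.947 + 25630 * 0.498 = 17433 + 12764 = 30197
Net migration: 0–14 + 200 → 1894; 30–44 + 380 → 11717
Giving 1894 / 2055 / 11717 / 30197.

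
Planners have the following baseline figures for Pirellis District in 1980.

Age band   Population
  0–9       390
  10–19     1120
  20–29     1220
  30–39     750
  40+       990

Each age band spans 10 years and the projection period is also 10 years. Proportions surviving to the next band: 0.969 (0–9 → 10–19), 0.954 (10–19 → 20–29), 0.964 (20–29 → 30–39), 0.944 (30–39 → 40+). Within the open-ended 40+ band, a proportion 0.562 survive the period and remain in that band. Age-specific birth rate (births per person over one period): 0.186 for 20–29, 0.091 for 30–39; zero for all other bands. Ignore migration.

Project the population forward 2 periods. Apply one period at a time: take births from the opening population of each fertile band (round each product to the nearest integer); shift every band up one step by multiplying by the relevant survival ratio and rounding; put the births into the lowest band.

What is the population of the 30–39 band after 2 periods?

1030

Call the bands 1 to 5, youngest first.
Period 1.
Births: 1220 * 0.186 = 227  |  750 * 0.091 = 68 ⇒ total 295
Band 2: 390 * 0.969 = 378
Band 3: 1120 * 0.954 = 1068
Band 4: 1220 * 0.964 = 1176
Band 5: 750 * 0.944 + 990 * 0.562 = 708 + 556 = 1264
End of period: [295, 378, 1068, 1176, 1264]
Period 2.
Births: 1068 * 0.186 = 199  |  1176 * 0.091 = 107 ⇒ total 306
Band 2: 295 * 0.969 = 286
Band 3: 378 * 0.954 = 361
Band 4: 1068 * 0.964 = 1030
Band 5: 1176 * 0.944 + 1264 * 0.562 = 1110 + 710 = 1820
End of period: [306, 286, 361, 1030, 1820]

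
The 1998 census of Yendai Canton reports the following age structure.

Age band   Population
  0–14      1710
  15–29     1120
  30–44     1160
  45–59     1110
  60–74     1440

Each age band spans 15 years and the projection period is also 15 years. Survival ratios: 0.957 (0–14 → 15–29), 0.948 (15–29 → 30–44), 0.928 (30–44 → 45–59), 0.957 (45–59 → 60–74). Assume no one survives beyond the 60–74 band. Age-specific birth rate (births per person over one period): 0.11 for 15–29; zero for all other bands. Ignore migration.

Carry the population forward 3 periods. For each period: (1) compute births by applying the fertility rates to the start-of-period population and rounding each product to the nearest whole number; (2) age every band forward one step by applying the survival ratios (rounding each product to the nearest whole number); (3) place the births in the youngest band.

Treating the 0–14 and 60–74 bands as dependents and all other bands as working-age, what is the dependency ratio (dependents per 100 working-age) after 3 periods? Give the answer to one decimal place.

Call the groups 1 to 5, youngest first.
Period 1:
Births: 1120 × 0.11 = 123
Group 2: 1710 × 0.957 = 1636
Group 3: 1120 × 0.948 = 1062
Group 4: 1160 × 0.928 = 1076
Group 5: 1110 × 0.957 = 1062
Giving 123 / 1636 / 1062 / 1076 / 1062.
Period 2:
Births: 1636 × 0.11 = 180
Group 2: 123 × 0.957 = 118
Group 3: 1636 × 0.948 = 1551
Group 4: 1062 × 0.928 = 986
Group 5: 1076 × 0.957 = 1030
Giving 180 / 118 / 1551 / 986 / 1030.
Period 3:
Births: 118 × 0.11 = 13
Group 2: 180 × 0.957 = 172
Group 3: 118 × 0.948 = 112
Group 4: 1551 × 0.928 = 1439
Group 5: 986 × 0.957 = 944
Giving 13 / 172 / 112 / 1439 / 944.
Dependents (band 0–14 + band 60–74) = 13 + 944 = 957; working-age = 1723; ratio = 957/1723 × 100 = 55.5

55.5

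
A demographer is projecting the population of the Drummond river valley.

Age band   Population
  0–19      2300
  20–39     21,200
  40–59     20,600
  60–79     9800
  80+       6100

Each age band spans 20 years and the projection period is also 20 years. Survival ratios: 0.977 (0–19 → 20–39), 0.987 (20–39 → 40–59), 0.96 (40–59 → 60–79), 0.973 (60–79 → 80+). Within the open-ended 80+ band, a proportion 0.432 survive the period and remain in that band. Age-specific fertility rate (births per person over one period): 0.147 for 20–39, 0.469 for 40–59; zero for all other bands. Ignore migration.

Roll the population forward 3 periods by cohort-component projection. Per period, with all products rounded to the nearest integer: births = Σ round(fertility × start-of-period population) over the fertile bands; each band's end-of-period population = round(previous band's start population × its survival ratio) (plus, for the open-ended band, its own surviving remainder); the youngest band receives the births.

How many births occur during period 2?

10143

Let group 1 be 0–19 through group 5 = 80+.
[period 1]
Births: 21200 × 0.147 = 3116, 20600 × 0.469 = 9661 ⇒ total 12777
Group 2: 2300 × 0.977 = 2247
Group 3: 21200 × 0.987 = 20924
Group 4: 20600 × 0.96 = 19776
Group 5: 9800 × 0.973 + 6100 × 0.432 = 9535 + 2635 = 12170
Giving 12777 / 2247 / 20924 / 19776 / 12170.
[period 2]
Births: 2247 × 0.147 = 330, 20924 × 0.469 = 9813 ⇒ total 10143
Group 2: 12777 × 0.977 = 12483
Group 3: 2247 × 0.987 = 2218
Group 4: 20924 × 0.96 = 20087
Group 5: 19776 × 0.973 + 12170 × 0.432 = 19242 + 5257 = 24499
Giving 10143 / 12483 / 2218 / 20087 / 24499.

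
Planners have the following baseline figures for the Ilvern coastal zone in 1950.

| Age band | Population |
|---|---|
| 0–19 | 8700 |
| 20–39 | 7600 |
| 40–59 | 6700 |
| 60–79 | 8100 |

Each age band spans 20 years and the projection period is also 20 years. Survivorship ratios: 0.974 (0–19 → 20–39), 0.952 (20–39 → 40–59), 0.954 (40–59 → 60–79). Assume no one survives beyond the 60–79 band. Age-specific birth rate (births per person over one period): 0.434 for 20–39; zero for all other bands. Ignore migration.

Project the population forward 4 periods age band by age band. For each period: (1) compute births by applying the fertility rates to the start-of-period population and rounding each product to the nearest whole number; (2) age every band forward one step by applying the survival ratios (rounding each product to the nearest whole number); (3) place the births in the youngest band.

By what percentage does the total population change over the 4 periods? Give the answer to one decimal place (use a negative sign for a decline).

— Period 1 —
Births: 7600 * 0.434 = 3298
20–39: 8700 * 0.974 = 8474
40–59: 7600 * 0.952 = 7235
60–79: 6700 * 0.954 = 6392
→ [3298, 8474, 7235, 6392]
— Period 2 —
Births: 8474 * 0.434 = 3678
20–39: 3298 * 0.974 = 3212
40–59: 8474 * 0.952 = 8067
60–79: 7235 * 0.954 = 6902
→ [3678, 3212, 8067, 6902]
— Period 3 —
Births: 3212 * 0.434 = 1394
20–39: 3678 * 0.974 = 3582
40–59: 3212 * 0.952 = 3058
60–79: 8067 * 0.954 = 7696
→ [1394, 3582, 3058, 7696]
— Period 4 —
Births: 3582 * 0.434 = 1555
20–39: 1394 * 0.974 = 1358
40–59: 3582 * 0.952 = 3410
60–79: 3058 * 0.954 = 2917
→ [1555, 1358, 3410, 2917]
Total: 31100 → 9240; change = -21860; percentage change = -70.3%

-70.3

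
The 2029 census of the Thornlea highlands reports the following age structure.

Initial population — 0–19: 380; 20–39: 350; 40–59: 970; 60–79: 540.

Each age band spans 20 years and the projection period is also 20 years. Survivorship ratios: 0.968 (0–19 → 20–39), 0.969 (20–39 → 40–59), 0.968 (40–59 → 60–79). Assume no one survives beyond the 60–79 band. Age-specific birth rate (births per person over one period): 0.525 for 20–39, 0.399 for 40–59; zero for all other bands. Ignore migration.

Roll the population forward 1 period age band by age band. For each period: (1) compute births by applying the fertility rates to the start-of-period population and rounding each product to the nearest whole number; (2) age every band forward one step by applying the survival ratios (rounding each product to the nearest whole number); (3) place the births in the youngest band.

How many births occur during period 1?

571

Period 1.
Births: 350 × 0.525 = 184, 970 × 0.399 = 387 → 571
20–39: 380 × 0.968 = 368
40–59: 350 × 0.969 = 339
60–79: 970 × 0.968 = 939
Giving 571 / 368 / 339 / 939.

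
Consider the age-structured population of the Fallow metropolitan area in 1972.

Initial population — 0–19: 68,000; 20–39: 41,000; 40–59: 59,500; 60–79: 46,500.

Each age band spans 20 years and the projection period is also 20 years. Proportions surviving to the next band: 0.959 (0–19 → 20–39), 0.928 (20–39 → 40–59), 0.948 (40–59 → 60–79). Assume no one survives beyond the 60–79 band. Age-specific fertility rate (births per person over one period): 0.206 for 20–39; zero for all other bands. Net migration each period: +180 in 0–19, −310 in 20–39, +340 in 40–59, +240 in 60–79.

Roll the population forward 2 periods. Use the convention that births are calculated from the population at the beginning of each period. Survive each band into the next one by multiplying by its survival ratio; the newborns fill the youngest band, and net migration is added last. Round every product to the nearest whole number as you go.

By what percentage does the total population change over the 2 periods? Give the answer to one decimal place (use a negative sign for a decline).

[period 1]
Births: 41000 × 0.206 = 8446
20–39: 68000 × 0.959 = 65212
40–59: 41000 × 0.928 = 38048
60–79: 59500 × 0.948 = 56406
Net migration: 0–19 + 180 → 8626; 20–39 − 310 → 64902; 40–59 + 340 → 38388; 60–79 + 240 → 56646
Population now: 0–19=8626, 20–39=64902, 40–59=38388, 60–79=56646
[period 2]
Births: 64902 × 0.206 = 13370
20–39: 8626 × 0.959 = 8272
40–59: 64902 × 0.928 = 60229
60–79: 38388 × 0.948 = 36392
Net migration: 0–19 + 180 → 13550; 20–39 − 310 → 7962; 40–59 + 340 → 60569; 60–79 + 240 → 36632
Population now: 0–19=13550, 20–39=7962, 40–59=60569, 60–79=36632
Total: 215000 → 118713; change = -96287; percentage change = -44.8%

-44.8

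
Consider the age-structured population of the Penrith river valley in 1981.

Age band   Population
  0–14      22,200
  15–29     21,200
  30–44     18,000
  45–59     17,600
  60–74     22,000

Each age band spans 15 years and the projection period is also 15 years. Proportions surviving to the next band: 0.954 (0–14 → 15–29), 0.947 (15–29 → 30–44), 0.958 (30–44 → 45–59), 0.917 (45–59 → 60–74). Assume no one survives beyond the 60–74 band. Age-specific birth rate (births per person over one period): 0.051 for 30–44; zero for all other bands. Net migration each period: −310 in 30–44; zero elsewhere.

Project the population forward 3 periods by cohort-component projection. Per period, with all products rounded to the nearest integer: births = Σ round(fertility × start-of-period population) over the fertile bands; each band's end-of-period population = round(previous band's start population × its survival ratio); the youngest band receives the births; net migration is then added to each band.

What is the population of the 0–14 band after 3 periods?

Call the groups 1 to 5, youngest first.
After projecting period 1:
Births: 18000 × 0.051 = 918
Group 2: 22200 × 0.954 = 21179
Group 3: 21200 × 0.947 = 20076
Group 4: 18000 × 0.958 = 17244
Group 5: 17600 × 0.917 = 16139
Net migration: Group 3 − 310 → 19766
Population now: 0–14=918, 15–29=21179, 30–44=19766, 45–59=17244, 60–74=16139
After projecting period 2:
Births: 19766 × 0.051 = 1008
Group 2: 918 × 0.954 = 876
Group 3: 21179 × 0.947 = 20057
Group 4: 19766 × 0.958 = 18936
Group 5: 17244 × 0.917 = 15813
Net migration: Group 3 − 310 → 19747
Population now: 0–14=1008, 15–29=876, 30–44=19747, 45–59=18936, 60–74=15813
After projecting period 3:
Births: 19747 × 0.051 = 1007
Group 2: 1008 × 0.954 = 962
Group 3: 876 × 0.947 = 830
Group 4: 19747 × 0.958 = 18918
Group 5: 18936 × 0.917 = 17364
Net migration: Group 3 − 310 → 520
Population now: 0–14=1007, 15–29=962, 30–44=520, 45–59=18918, 60–74=17364

1007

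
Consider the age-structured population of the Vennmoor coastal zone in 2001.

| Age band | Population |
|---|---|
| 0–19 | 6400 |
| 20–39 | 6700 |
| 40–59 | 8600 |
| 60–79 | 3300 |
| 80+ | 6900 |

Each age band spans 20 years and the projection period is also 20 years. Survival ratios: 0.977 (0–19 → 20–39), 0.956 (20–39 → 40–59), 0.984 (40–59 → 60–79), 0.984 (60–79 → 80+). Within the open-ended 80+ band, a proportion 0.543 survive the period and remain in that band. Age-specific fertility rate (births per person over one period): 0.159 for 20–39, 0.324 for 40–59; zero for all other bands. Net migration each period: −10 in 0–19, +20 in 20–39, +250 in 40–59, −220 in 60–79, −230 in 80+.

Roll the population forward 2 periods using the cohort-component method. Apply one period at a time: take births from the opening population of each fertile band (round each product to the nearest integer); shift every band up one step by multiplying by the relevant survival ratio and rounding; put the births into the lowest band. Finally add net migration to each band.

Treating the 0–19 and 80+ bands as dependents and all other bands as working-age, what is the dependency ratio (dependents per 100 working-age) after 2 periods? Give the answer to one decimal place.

(Bands numbered youngest = 1 to oldest = 5.)
Period 1:
Births: 6700 × 0.159 = 1065 ; 8600 × 0.324 = 2786 — total 3851
Band 2: 6400 × 0.977 = 6253
Band 3: 6700 × 0.956 = 6405
Band 4: 8600 × 0.984 = 8462
Band 5: 3300 × 0.984 + 6900 × 0.543 = 3247 + 3747 = 6994
Net migration: Band 1 − 10 → 3841; Band 2 + 20 → 6273; Band 3 + 250 → 6655; Band 4 − 220 → 8242; Band 5 − 230 → 6764
Giving 3841 / 6273 / 6655 / 8242 / 6764.
Period 2:
Births: 6273 × 0.159 = 997 ; 6655 × 0.324 = 2156 — total 3153
Band 2: 3841 × 0.977 = 3753
Band 3: 6273 × 0.956 = 5997
Band 4: 6655 × 0.984 = 6549
Band 5: 8242 × 0.984 + 6764 × 0.543 = 8110 + 3673 = 11783
Net migration: Band 1 − 10 → 3143; Band 2 + 20 → 3773; Band 3 + 250 → 6247; Band 4 − 220 → 6329; Band 5 − 230 → 11553
Giving 3143 / 3773 / 6247 / 6329 / 11553.
Dependents (band 0–19 + band 80+) = 3143 + 11553 = 14696; working-age = 16349; ratio = 14696/16349 × 100 = 89.9

89.9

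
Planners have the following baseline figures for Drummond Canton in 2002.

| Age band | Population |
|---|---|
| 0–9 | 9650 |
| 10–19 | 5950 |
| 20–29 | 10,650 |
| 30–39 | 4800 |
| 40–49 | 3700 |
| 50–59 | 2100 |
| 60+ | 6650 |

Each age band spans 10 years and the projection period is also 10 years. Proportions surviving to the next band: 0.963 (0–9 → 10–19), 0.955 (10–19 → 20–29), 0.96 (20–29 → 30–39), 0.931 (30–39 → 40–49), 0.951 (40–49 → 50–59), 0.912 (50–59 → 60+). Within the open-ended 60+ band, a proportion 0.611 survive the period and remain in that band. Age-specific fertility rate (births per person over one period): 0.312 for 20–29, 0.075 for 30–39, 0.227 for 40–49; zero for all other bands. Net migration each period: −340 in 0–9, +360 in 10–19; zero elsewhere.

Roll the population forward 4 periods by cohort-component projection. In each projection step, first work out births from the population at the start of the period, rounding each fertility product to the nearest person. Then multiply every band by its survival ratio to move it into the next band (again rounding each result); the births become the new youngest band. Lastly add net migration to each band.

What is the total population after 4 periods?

Period 1:
Births: 10650 × 0.312 = 3323 ; 4800 × 0.075 = 360 ; 3700 × 0.227 = 840 — total 4523
10–19: 9650 × 0.963 = 9293
20–29: 5950 × 0.955 = 5682
30–39: 10650 × 0.96 = 10224
40–49: 4800 × 0.931 = 4469
50–59: 3700 × 0.951 = 3519
60+: 2100 × 0.912 + 6650 × 0.611 = 1915 + 4063 = 5978
Net migration: 0–9 − 340 → 4183; 10–19 + 360 → 9653
→ [4183, 9653, 5682, 10224, 4469, 3519, 5978]
Period 2:
Births: 5682 × 0.312 = 1773 ; 10224 × 0.075 = 767 ; 4469 × 0.227 = 1014 — total 3554
10–19: 4183 × 0.963 = 4028
20–29: 9653 × 0.955 = 9219
30–39: 5682 × 0.96 = 5455
40–49: 10224 × 0.931 = 9519
50–59: 4469 × 0.951 = 4250
60+: 3519 × 0.912 + 5978 × 0.611 = 3209 + 3653 = 6862
Net migration: 0–9 − 340 → 3214; 10–19 + 360 → 4388
→ [3214, 4388, 9219, 5455, 9519, 4250, 6862]
Period 3:
Births: 9219 × 0.312 = 2876 ; 5455 × 0.075 = 409 ; 9519 × 0.227 = 2161 — total 5446
10–19: 3214 × 0.963 = 3095
20–29: 4388 × 0.955 = 4191
30–39: 9219 × 0.96 = 8850
40–49: 5455 × 0.931 = 5079
50–59: 9519 × 0.951 = 9053
60+: 4250 × 0.912 + 6862 × 0.611 = 3876 + 4193 = 8069
Net migration: 0–9 − 340 → 5106; 10–19 + 360 → 3455
→ [5106, 3455, 4191, 8850, 5079, 9053, 8069]
Period 4:
Births: 4191 × 0.312 = 1308 ; 8850 × 0.075 = 664 ; 5079 × 0.227 = 1153 — total 3125
10–19: 5106 × 0.963 = 4917
20–29: 3455 × 0.955 = 3300
30–39: 4191 × 0.96 = 4023
40–49: 8850 × 0.931 = 8239
50–59: 5079 × 0.951 = 4830
60+: 9053 × 0.912 + 8069 × 0.611 = 8256 + 4930 = 13186
Net migration: 0–9 − 340 → 2785; 10–19 + 360 → 5277
→ [2785, 5277, 3300, 4023, 8239, 4830, 13186]
Total after period 4: 2785 + 5277 + 3300 + 4023 + 8239 + 4830 + 13186 = 41640

41640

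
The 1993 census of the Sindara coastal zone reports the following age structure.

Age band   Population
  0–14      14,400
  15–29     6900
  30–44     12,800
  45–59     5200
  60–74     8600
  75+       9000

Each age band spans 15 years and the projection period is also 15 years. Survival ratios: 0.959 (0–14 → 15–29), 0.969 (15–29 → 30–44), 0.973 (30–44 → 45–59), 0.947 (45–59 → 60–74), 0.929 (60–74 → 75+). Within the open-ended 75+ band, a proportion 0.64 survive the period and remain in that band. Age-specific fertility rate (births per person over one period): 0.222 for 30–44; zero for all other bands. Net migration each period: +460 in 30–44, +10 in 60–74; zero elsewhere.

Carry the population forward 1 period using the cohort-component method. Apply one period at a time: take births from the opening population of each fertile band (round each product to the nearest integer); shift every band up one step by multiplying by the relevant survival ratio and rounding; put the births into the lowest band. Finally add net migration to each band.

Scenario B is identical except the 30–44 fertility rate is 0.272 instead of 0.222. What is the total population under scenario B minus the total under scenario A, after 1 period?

After projecting period 1:
Births: 12800 × 0.222 = 2842
15–29: 14400 × 0.959 = 13810
30–44: 6900 × 0.969 = 6686
45–59: 12800 × 0.973 = 12454
60–74: 5200 × 0.947 = 4924
75+: 8600 × 0.929 + 9000 × 0.64 = 7989 + 5760 = 13749
Net migration: 30–44 + 460 → 7146; 60–74 + 10 → 4934
→ [2842, 13810, 7146, 12454, 4934, 13749]
Scenario A total after 1 period: 54935
Scenario B projection —
After projecting period 1:
Births: 12800 × 0.272 = 3482
15–29: 14400 × 0.959 = 13810
30–44: 6900 × 0.969 = 6686
45–59: 12800 × 0.973 = 12454
60–74: 5200 × 0.947 = 4924
75+: 8600 × 0.929 + 9000 × 0.64 = 7989 + 5760 = 13749
Net migration: 30–44 + 460 → 7146; 60–74 + 10 → 4934
→ [3482, 13810, 7146, 12454, 4934, 13749]
Scenario B total after 1 period: 55575
Difference B − A = 55575 − 54935 = 640

640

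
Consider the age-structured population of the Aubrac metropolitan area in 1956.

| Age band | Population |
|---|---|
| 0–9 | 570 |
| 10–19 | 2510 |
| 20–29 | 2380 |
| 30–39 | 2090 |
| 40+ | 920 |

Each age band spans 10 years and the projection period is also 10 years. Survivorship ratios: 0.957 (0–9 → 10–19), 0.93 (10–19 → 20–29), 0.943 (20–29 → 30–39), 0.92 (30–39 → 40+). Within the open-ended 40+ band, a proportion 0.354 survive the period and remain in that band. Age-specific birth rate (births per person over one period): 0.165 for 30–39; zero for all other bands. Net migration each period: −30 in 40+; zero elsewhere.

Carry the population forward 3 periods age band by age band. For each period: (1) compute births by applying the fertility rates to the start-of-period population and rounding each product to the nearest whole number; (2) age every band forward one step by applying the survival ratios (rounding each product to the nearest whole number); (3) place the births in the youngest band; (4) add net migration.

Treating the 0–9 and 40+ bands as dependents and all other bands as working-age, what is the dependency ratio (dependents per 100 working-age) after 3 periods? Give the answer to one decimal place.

Numbering the bands 1..5 from youngest to oldest:
Period 1.
Births: 2090 × 0.165 = 345
Band 2: 570 × 0.957 = 545
Band 3: 2510 × 0.93 = 2334
Band 4: 2380 × 0.943 = 2244
Band 5: 2090 × 0.92 + 920 × 0.354 = 1923 + 326 = 2249
Net migration: Band 5 − 30 → 2219
→ [345, 545, 2334, 2244, 2219]
Period 2.
Births: 2244 × 0.165 = 370
Band 2: 345 × 0.957 = 330
Band 3: 545 × 0.93 = 507
Band 4: 2334 × 0.943 = 2201
Band 5: 2244 × 0.92 + 2219 × 0.354 = 2064 + 786 = 2850
Net migration: Band 5 − 30 → 2820
→ [370, 330, 507, 2201, 2820]
Period 3.
Births: 2201 × 0.165 = 363
Band 2: 370 × 0.957 = 354
Band 3: 330 × 0.93 = 307
Band 4: 507 × 0.943 = 478
Band 5: 2201 × 0.92 + 2820 × 0.354 = 2025 + 998 = 3023
Net migration: Band 5 − 30 → 2993
→ [363, 354, 307, 478, 2993]
Dependents (band 0–9 + band 40+) = 363 + 2993 = 3356; working-age = 1139; ratio = 3356/1139 × 100 = 294.6

294.6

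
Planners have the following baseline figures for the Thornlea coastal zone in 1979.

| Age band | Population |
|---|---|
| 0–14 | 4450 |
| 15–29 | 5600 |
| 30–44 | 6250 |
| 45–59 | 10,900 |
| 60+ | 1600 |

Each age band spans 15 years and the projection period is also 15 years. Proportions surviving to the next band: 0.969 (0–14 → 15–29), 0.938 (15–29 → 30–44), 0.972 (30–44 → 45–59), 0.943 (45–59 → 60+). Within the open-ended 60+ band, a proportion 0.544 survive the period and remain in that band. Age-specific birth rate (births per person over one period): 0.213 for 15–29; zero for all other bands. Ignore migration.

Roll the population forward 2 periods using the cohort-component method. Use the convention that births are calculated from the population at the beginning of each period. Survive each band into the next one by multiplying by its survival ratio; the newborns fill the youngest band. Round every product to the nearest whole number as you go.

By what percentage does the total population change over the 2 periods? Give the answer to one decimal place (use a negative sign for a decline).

-20.1

Period 1.
Births: 5600 * 0.213 = 1193
15–29: 4450 * 0.969 = 4312
30–44: 5600 * 0.938 = 5253
45–59: 6250 * 0.972 = 6075
60+: 10900 * 0.943 + 1600 * 0.544 = 10279 + 870 = 11149
→ [1193, 4312, 5253, 6075, 11149]
Period 2.
Births: 4312 * 0.213 = 918
15–29: 1193 * 0.969 = 1156
30–44: 4312 * 0.938 = 4045
45–59: 5253 * 0.972 = 5106
60+: 6075 * 0.943 + 11149 * 0.544 = 5729 + 6065 = 11794
→ [918, 1156, 4045, 5106, 11794]
Total: 28800 → 23019; change = -5781; percentage change = -20.1%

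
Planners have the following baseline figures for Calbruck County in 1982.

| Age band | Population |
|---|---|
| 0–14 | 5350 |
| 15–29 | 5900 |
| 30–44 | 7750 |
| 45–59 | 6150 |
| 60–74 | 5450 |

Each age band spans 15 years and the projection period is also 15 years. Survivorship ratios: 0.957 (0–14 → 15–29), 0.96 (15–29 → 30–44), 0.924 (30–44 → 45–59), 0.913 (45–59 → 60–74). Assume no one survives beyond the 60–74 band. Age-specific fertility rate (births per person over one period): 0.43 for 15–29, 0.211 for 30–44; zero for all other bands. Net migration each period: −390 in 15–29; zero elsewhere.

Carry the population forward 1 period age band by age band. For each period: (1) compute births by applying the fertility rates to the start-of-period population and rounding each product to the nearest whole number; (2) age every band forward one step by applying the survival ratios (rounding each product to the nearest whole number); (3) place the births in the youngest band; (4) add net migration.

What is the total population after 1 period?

— Period 1 —
Births: 5900 * 0.43 = 2537 ; 7750 * 0.211 = 1635 — total 4172
15–29: 5350 * 0.957 = 5120
30–44: 5900 * 0.96 = 5664
45–59: 7750 * 0.924 = 7161
60–74: 6150 * 0.913 = 5615
Net migration: 15–29 − 390 → 4730
End of period: [4172, 4730, 5664, 7161, 5615]
Total after period 1: 4172 + 4730 + 5664 + 7161 + 5615 = 27342

27342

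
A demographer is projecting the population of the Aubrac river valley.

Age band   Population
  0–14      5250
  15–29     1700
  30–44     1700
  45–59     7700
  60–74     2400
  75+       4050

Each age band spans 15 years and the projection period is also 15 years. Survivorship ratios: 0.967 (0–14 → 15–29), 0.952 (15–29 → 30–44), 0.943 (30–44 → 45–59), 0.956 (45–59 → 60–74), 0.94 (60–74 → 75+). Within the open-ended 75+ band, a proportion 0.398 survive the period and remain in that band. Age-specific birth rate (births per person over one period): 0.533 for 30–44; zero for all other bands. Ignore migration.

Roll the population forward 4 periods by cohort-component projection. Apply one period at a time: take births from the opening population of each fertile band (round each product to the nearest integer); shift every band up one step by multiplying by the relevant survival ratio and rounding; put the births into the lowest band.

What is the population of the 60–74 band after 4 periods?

4357

Numbering the groups 1..6 from youngest to oldest:
Period 1.
Births: 1700 × 0.533 = 906
Group 2: 5250 × 0.967 = 5077
Group 3: 1700 × 0.952 = 1618
Group 4: 1700 × 0.943 = 1603
Group 5: 7700 × 0.956 = 7361
Group 6: 2400 × 0.94 + 4050 × 0.398 = 2256 + 1612 = 3868
End of period: [906, 5077, 1618, 1603, 7361, 3868]
Period 2.
Births: 1618 × 0.533 = 862
Group 2: 906 × 0.967 = 876
Group 3: 5077 × 0.952 = 4833
Group 4: 1618 × 0.943 = 1526
Group 5: 1603 × 0.956 = 1532
Group 6: 7361 × 0.94 + 3868 × 0.398 = 6919 + 1539 = 8458
End of period: [862, 876, 4833, 1526, 1532, 8458]
Period 3.
Births: 4833 × 0.533 = 2576
Group 2: 862 × 0.967 = 834
Group 3: 876 × 0.952 = 834
Group 4: 4833 × 0.943 = 4558
Group 5: 1526 × 0.956 = 1459
Group 6: 1532 × 0.94 + 8458 × 0.398 = 1440 + 3366 = 4806
End of period: [2576, 834, 834, 4558, 1459, 4806]
Period 4.
Births: 834 × 0.533 = 445
Group 2: 2576 × 0.967 = 2491
Group 3: 834 × 0.952 = 794
Group 4: 834 × 0.943 = 786
Group 5: 4558 × 0.956 = 4357
Group 6: 1459 × 0.94 + 4806 × 0.398 = 1371 + 1913 = 3284
End of period: [445, 2491, 794, 786, 4357, 3284]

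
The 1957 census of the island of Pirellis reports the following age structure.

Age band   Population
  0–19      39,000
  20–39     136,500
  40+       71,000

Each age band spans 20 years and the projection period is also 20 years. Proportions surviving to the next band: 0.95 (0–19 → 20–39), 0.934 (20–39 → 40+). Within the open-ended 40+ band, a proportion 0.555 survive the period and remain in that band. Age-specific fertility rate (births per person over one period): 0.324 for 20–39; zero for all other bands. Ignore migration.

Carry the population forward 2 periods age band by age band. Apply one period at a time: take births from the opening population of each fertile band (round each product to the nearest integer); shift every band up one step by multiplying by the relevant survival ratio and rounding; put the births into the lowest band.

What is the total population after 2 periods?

181251

Numbering the bands 1..3 from youngest to oldest:
After projecting period 1:
Births: 136500 × 0.324 = 44226
Band 2: 39000 × 0.95 = 37050
Band 3: 136500 × 0.934 + 71000 × 0.555 = 127491 + 39405 = 166896
Population now: 0–19=44226, 20–39=37050, 40+=166896
After projecting period 2:
Births: 37050 × 0.324 = 12004
Band 2: 44226 × 0.95 = 42015
Band 3: 37050 × 0.934 + 166896 × 0.555 = 34605 + 92627 = 127232
Population now: 0–19=12004, 20–39=42015, 40+=127232
Total after period 2: 12004 + 42015 + 127232 = 181251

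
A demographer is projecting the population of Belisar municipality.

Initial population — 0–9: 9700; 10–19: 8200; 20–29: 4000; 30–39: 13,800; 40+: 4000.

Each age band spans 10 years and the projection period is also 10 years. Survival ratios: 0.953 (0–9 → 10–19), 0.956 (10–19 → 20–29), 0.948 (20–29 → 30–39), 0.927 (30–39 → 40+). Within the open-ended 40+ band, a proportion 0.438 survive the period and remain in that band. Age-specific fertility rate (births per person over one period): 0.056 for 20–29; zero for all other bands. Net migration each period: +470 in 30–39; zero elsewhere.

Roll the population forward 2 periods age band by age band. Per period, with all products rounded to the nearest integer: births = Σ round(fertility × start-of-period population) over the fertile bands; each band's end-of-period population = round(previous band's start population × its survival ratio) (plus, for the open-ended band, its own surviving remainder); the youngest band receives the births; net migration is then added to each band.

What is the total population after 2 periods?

27712

Call the bands 1 to 5, youngest first.
Period 1:
Births: 4000 * 0.056 = 224
Band 2: 9700 * 0.953 = 9244
Band 3: 8200 * 0.956 = 7839
Band 4: 4000 * 0.948 = 3792
Band 5: 13800 * 0.927 + 4000 * 0.438 = 12793 + 1752 = 14545
Net migration: Band 4 + 470 → 4262
→ [224, 9244, 7839, 4262, 14545]
Period 2:
Births: 7839 * 0.056 = 439
Band 2: 224 * 0.953 = 213
Band 3: 9244 * 0.956 = 8837
Band 4: 7839 * 0.948 = 7431
Band 5: 4262 * 0.927 + 14545 * 0.438 = 3951 + 6371 = 10322
Net migration: Band 4 + 470 → 7901
→ [439, 213, 8837, 7901, 10322]
Total after period 2: 439 + 213 + 8837 + 7901 + 10322 = 27712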